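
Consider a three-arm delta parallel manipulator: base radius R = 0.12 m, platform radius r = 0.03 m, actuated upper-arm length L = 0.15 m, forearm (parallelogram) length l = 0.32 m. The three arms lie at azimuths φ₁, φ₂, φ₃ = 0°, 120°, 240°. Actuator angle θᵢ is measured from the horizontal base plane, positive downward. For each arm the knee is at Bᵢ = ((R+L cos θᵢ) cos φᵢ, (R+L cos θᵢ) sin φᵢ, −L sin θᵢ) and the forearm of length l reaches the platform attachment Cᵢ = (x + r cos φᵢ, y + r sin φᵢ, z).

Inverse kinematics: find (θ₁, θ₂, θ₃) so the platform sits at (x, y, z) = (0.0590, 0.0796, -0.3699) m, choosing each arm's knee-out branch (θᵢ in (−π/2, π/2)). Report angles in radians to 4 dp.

θ₁ = 0.6983, θ₂ = 0.7854, θ₃ = 1.3090

φ1=0.0° → target in arm frame (0.0590, 0.0796)
  A cos θ + B sin θ = C:  0.0310·cos θ + -0.3699·sin θ = -0.2141
  γ=atan2(-0.3699,0.0310)=-1.4872;  ψ=arccos(-0.5767)=2.1855;  θ1=γ+ψ≈0.6983
arm 2 (φ=120.0°): x'=0.0394, y'=-0.0909
  e−x'=0.0506;  (l²−L²−(e−x')²−y'²−z²)/2L = -0.2258
  √(A²+B²)=0.3733;  θ2 = -1.4349+2.2204 ≈ 0.7854
rotate P by −φ3: (-0.0984, 0.0113, -0.3699)
  A=0.1884, B=-0.3699, C=(l²−L²−A²−y'²−z²)/(2L)=-0.3085
  √(A²+B²)=0.4151;  θ3 = -1.0996+2.4087 ≈ 1.3090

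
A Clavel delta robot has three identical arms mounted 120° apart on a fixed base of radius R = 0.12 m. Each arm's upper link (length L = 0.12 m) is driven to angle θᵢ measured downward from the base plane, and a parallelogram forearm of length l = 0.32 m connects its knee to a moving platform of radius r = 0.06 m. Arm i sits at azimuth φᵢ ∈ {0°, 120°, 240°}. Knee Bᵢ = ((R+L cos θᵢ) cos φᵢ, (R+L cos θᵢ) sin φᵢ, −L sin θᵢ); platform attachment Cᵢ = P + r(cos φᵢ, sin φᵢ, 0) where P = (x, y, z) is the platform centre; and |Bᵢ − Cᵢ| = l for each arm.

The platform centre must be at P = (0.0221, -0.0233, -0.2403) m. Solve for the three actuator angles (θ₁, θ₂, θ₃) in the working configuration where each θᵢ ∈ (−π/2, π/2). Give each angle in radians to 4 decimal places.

θ₁ = -0.3491, θ₂ = 0.0003, θ₃ = -0.2618

φ1=0.0° → target in arm frame (0.0221, -0.0233)
  e−x'=0.0379;  (l²−L²−(e−x')²−y'²−z²)/2L = 0.1178
  √(A²+B²)=0.2433;  θ1 = -1.4144+1.0652 ≈ -0.3491
arm 2 (φ=120.0°): x'=-0.0312, y'=-0.0075
  A=0.0912, B=-0.2403, C=(l²−L²−A²−y'²−z²)/(2L)=0.0912
  γ=atan2(-0.2403,0.0912)=-1.2080;  ψ=arccos(0.3546)=1.2083;  θ2=γ+ψ≈0.0003
arm 3 (φ=240.0°): x'=0.0091, y'=0.0308
  e−x'=0.0509;  (l²−L²−(e−x')²−y'²−z²)/2L = 0.1113
  γ=atan2(-0.2403,0.0509)=-1.3622;  ψ=arccos(0.4533)=1.1004;  θ3=γ+ψ≈-0.2618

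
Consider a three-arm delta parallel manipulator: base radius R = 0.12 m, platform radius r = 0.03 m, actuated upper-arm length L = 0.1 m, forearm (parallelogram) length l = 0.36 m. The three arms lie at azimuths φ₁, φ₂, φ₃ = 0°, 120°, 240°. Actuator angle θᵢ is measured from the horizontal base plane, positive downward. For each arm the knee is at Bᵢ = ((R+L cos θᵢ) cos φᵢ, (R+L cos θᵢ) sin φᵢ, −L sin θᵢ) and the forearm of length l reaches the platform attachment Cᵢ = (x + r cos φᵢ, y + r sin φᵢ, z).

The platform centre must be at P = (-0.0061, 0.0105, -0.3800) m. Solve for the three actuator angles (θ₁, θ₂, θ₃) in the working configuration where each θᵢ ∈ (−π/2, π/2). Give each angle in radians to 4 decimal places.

θ₁ = 0.6984, θ₂ = 0.6112, θ₃ = 0.6981

φ1=0.0° → target in arm frame (-0.0061, 0.0105)
  e−x'=0.0961;  (l²−L²−(e−x')²−y'²−z²)/2L = -0.1707
  θ1 = atan2(B,A) + arccos(C/0.3920) = 0.6984
arm 2 (φ=120.0°): x'=0.0121, y'=0.0000
  A cos θ + B sin θ = C:  0.0779·cos θ + -0.3800·sin θ = -0.1543
  θ2 = atan2(B,A) + arccos(C/0.3879) = 0.6112
φ3=240.0° → target in arm frame (-0.0060, -0.0105)
  A=0.0960, B=-0.3800, C=(l²−L²−A²−y'²−z²)/(2L)=-0.1707
  θ3 = atan2(B,A) + arccos(C/0.3919) = 0.6981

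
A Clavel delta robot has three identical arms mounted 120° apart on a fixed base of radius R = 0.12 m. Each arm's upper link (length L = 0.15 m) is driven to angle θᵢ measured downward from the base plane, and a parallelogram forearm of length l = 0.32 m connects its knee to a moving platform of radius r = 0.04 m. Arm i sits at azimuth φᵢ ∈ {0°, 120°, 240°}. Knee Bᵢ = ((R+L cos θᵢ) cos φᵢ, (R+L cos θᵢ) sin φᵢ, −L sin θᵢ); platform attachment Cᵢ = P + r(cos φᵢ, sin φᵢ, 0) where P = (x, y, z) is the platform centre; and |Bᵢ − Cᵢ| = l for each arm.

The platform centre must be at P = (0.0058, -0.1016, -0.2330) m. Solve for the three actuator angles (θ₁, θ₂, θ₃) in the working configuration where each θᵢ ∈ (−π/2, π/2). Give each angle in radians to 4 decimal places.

φ1=0.0° → target in arm frame (0.0058, -0.1016)
  A cos θ + B sin θ = C:  0.0742·cos θ + -0.2330·sin θ = 0.0326
  θ1 = atan2(B,A) + arccos(C/0.2445) = 0.1745
φ2=120.0° → target in arm frame (-0.0909, 0.0458)
  e−x'=0.1709;  (l²−L²−(e−x')²−y'²−z²)/2L = -0.0190
  θ2 = atan2(B,A) + arccos(C/0.2889) = 0.6985
rotate P by −φ3: (0.0851, 0.0558, -0.2330)
  A cos θ + B sin θ = C:  -0.0051·cos θ + -0.2330·sin θ = 0.0749
  γ=atan2(-0.2330,-0.0051)=-1.5926;  ψ=arccos(0.3214)=1.2436;  θ3=γ+ψ≈-0.3490

θ₁ = 0.1745, θ₂ = 0.6985, θ₃ = -0.3490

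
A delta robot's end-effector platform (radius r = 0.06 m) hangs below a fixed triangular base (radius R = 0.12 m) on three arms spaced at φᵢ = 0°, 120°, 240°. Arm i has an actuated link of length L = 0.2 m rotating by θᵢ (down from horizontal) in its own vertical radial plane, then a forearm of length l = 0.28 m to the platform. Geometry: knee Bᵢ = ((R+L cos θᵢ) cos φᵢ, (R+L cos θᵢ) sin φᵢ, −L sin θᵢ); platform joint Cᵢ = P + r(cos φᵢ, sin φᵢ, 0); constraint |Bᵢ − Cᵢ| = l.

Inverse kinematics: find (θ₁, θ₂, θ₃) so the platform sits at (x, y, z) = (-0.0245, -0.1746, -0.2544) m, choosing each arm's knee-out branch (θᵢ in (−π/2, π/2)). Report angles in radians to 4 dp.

θ₁ = 0.9596, θ₂ = 1.3088, θ₃ = 0.0001

arm 1 (φ=0.0°): x'=-0.0245, y'=-0.1746
  e−x'=0.0845;  (l²−L²−(e−x')²−y'²−z²)/2L = -0.1599
  θ1 = atan2(B,A) + arccos(C/0.2681) = 0.9596
arm 2 (φ=120.0°): x'=-0.1390, y'=0.1085
  A=0.1990, B=-0.2544, C=(l²−L²−A²−y'²−z²)/(2L)=-0.1942
  θ2 = atan2(B,A) + arccos(C/0.3230) = 1.3088
rotate P by −φ3: (0.1635, 0.0661, -0.2544)
  A cos θ + B sin θ = C:  -0.1035·cos θ + -0.2544·sin θ = -0.1035
  √(A²+B²)=0.2746;  θ3 = -1.9570+1.9571 ≈ 0.0001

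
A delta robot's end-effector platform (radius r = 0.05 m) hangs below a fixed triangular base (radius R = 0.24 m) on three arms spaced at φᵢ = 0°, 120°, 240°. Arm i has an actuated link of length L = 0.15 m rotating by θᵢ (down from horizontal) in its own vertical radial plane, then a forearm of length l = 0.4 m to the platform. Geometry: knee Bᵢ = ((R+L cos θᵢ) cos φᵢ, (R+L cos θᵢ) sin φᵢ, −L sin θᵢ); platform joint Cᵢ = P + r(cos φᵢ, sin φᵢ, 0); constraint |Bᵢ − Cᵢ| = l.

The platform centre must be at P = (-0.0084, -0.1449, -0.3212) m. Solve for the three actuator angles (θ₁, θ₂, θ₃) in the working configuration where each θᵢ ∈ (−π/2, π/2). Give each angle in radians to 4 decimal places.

φ1=0.0° → target in arm frame (-0.0084, -0.1449)
  A=0.1984, B=-0.3212, C=(l²−L²−A²−y'²−z²)/(2L)=-0.0868
  θ1 = atan2(B,A) + arccos(C/0.3775) = 0.7852
rotate P by −φ2: (-0.1213, 0.0797, -0.3212)
  A=0.3113, B=-0.3212, C=(l²−L²−A²−y'²−z²)/(2L)=-0.2298
  γ=atan2(-0.3212,0.3113)=-0.8011;  ψ=arccos(-0.5136)=2.1102;  θ2=γ+ψ≈1.3092
arm 3 (φ=240.0°): x'=0.1297, y'=0.0652
  e−x'=0.0603;  (l²−L²−(e−x')²−y'²−z²)/2L = 0.0882
  γ=atan2(-0.3212,0.0603)=-1.3852;  ψ=arccos(0.2697)=1.2977;  θ3=γ+ψ≈-0.0875

θ₁ = 0.7852, θ₂ = 1.3092, θ₃ = -0.0875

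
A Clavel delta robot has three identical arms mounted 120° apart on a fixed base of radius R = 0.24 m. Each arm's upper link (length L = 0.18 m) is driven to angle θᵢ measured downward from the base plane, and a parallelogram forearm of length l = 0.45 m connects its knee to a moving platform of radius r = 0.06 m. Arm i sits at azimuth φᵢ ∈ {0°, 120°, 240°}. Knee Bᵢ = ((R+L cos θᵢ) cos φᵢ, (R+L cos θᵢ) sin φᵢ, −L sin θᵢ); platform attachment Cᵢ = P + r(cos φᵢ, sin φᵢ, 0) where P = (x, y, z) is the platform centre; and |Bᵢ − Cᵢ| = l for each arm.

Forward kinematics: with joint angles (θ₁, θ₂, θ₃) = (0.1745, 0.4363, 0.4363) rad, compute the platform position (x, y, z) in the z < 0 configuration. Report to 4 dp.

centre 1 = (0.3573·cos0.0°, 0.3573·sin0.0°, -0.0313) = (0.3573, 0.0000, -0.0313)
arm 2 at φ=120.0°: e+L cos θ2 = 0.3431;  centre 2 = (-0.1716, 0.2972, -0.0761)
centre 3 = (0.3431·cos240.0°, 0.3431·sin240.0°, -0.0761) = (-0.1716, -0.2972, -0.0761)
subtract pairs → two planes through P
plane₁₂: -1.0577x+0.5943y+-0.0896z = -0.0051
Cramer: x(z) = 0.0048-0.0847z;  y(z) = 0.0000+0.0000z
quadratic in z: (1.0072)z²+(0.1222)z+(-0.0773)=0, √Δ=0.5713 → z ∈ {-0.3443, 0.2229}; z = -0.3443 (taking z<0)
x = 0.0340, y = 0.0000

(0.0340, 0.0000, -0.3443)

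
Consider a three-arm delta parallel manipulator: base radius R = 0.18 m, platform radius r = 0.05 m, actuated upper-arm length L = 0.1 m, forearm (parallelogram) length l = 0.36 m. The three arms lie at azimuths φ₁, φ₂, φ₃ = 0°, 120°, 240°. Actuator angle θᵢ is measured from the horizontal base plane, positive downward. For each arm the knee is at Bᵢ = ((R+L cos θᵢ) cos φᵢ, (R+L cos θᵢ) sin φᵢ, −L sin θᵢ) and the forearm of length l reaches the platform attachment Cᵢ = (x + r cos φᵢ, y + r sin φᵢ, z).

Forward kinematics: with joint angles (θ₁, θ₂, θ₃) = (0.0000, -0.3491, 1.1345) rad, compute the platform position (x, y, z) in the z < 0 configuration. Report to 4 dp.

(0.0454, 0.1257, -0.2823)

arm 1 at φ=0.0°: e+L cos θ1 = 0.2300;  S1 = (0.2300, 0.0000, 0.0000)
S2 = (0.2240·cos120.0°, 0.2240·sin120.0°, 0.0342) = (-0.1120, 0.1940, 0.0342)
arm 3 at φ=240.0°: e+L cos θ3 = 0.1723;  S3 = (-0.0861, -0.1492, -0.0906)
eliminate P² terms by subtracting sphere 1 from 2 and 3
[-0.6840 0.3879 0.0684]·P = -0.0016;  [-0.6323 -0.2984 -0.1813]·P = -0.0150
Cramer: x(z) = 0.0140-0.1111z;  y(z) = 0.0206-0.3722z
into |P−S₁|² = l²: 1.1508z² + 0.0326z + -0.0825 = 0;  Δ = 0.3809;  z = -0.2823 or 0.2540 → z<0 root = -0.2823
x = 0.0454, y = 0.1257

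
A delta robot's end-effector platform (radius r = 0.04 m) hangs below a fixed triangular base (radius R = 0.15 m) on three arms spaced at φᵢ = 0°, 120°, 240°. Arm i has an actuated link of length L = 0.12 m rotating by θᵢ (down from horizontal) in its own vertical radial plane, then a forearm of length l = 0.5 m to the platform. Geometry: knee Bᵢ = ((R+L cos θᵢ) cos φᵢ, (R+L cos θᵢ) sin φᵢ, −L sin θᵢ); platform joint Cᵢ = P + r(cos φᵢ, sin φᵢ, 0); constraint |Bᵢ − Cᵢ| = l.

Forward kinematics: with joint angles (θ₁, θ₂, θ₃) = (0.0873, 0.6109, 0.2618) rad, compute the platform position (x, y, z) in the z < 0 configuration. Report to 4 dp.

(0.0611, -0.0546, -0.4781)

arm 1 at φ=0.0°: e+L cos θ1 = 0.2295;  centre 1 = (0.2295, 0.0000, -0.0105)
centre 2 = (0.2083·cos120.0°, 0.2083·sin120.0°, -0.0688) = (-0.1041, 0.1804, -0.0688)
centre 3 = (0.2259·cos240.0°, 0.2259·sin240.0°, -0.0311) = (-0.1130, -0.1956, -0.0311)
eliminate P² terms by subtracting sphere 1 from 2 and 3
linear system: -0.6674x+0.3608y = -0.0047−-0.1167z; -0.6850x+-0.3913y = -0.0008−-0.0412z
Cramer: x(z) = 0.0042-0.1191z;  y(z) = -0.0053+0.1032z
quadratic in z: (1.0248)z²+(0.0735)z+(-0.1991)=0, √Δ=0.9063 → z ∈ {-0.4781, 0.4063}; z = -0.4781 (taking z<0)
x = 0.0611, y = -0.0546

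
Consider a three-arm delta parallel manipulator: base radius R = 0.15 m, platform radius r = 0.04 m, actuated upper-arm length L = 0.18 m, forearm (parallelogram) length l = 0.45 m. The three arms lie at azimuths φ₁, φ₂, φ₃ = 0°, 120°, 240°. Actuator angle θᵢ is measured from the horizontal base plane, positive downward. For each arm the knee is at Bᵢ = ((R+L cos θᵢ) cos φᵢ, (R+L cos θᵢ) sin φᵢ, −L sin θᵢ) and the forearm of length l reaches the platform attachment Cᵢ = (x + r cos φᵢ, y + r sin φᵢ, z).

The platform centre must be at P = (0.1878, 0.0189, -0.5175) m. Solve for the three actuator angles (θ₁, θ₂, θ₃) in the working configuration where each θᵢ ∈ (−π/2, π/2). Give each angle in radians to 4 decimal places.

θ₁ = 0.4363, θ₂ = 1.3091, θ₃ = 1.3962

arm 1 (φ=0.0°): x'=0.1878, y'=0.0189
  A=-0.0778, B=-0.5175, C=(l²−L²−A²−y'²−z²)/(2L)=-0.2892
  θ1 = atan2(B,A) + arccos(C/0.5233) = 0.4363
rotate P by −φ2: (-0.0775, -0.1721, -0.5175)
  e−x'=0.1875;  (l²−L²−(e−x')²−y'²−z²)/2L = -0.4514
  γ=atan2(-0.5175,0.1875)=-1.2231;  ψ=arccos(-0.8200)=2.5322;  θ2=γ+ψ≈1.3091
φ3=240.0° → target in arm frame (-0.1103, 0.1532)
  e−x'=0.2203;  (l²−L²−(e−x')²−y'²−z²)/2L = -0.4714
  γ=atan2(-0.5175,0.2203)=-1.1684;  ψ=arccos(-0.8381)=2.5646;  θ3=γ+ψ≈1.3962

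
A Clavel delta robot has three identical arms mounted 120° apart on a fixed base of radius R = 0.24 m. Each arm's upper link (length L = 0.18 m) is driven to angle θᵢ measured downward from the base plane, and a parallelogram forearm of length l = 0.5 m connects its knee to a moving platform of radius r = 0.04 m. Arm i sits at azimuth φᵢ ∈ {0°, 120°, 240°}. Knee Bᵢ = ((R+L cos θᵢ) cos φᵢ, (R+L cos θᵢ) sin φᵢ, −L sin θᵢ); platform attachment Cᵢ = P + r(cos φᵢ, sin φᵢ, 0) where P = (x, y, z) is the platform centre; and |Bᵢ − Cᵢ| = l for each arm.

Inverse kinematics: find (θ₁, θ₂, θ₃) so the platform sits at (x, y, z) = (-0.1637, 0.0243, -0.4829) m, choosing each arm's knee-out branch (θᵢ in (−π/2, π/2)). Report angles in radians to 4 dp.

θ₁ = 1.3962, θ₂ = 0.4365, θ₃ = 0.6108

φ1=0.0° → target in arm frame (-0.1637, 0.0243)
  e−x'=0.3637;  (l²−L²−(e−x')²−y'²−z²)/2L = -0.4124
  θ1 = atan2(B,A) + arccos(C/0.6045) = 1.3962
rotate P by −φ2: (0.1029, 0.1296, -0.4829)
  e−x'=0.0971;  (l²−L²−(e−x')²−y'²−z²)/2L = -0.1162
  γ=atan2(-0.4829,0.0971)=-1.3724;  ψ=arccos(-0.2359)=1.8089;  θ2=γ+ψ≈0.4365
rotate P by −φ3: (0.0608, -0.1539, -0.4829)
  e−x'=0.1392;  (l²−L²−(e−x')²−y'²−z²)/2L = -0.1629
  γ=atan2(-0.4829,0.1392)=-1.2902;  ψ=arccos(-0.3242)=1.9010;  θ3=γ+ψ≈0.6108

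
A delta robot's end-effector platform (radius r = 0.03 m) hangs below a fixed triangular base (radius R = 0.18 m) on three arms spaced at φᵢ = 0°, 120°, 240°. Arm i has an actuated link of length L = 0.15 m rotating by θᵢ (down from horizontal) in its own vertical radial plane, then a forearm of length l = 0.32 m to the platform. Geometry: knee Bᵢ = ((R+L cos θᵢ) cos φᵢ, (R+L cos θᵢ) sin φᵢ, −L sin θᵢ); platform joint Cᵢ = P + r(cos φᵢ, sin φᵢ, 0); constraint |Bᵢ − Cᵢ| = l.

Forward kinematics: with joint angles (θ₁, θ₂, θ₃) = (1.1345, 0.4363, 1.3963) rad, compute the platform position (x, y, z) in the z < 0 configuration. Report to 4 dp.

(-0.0226, 0.1064, -0.3241)

O1 = (0.2134·cos0.0°, 0.2134·sin0.0°, -0.1359) = (0.2134, 0.0000, -0.1359)
arm 2 at φ=120.0°: (R−r)+L cos θ2 = 0.2859;  O2 = (-0.1430, 0.2476, -0.0634)
O3 = (0.1760·cos240.0°, 0.1760·sin240.0°, -0.1477) = (-0.0880, -0.1525, -0.1477)
subtract pairs → two planes through P
[-0.7127 0.4953 0.1451]·P = 0.0218;  [-0.6028 -0.3049 -0.0235]·P = -0.0112
det = 0.5159;  x = -0.0021+0.0632z,  y = 0.0409+-0.2021z
quadratic in z: (1.0448)z²+(0.2281)z+(-0.0358)=0, √Δ=0.4491 → z ∈ {-0.3241, 0.1057}; z = -0.3241 (taking z<0)
x = -0.0226, y = 0.1064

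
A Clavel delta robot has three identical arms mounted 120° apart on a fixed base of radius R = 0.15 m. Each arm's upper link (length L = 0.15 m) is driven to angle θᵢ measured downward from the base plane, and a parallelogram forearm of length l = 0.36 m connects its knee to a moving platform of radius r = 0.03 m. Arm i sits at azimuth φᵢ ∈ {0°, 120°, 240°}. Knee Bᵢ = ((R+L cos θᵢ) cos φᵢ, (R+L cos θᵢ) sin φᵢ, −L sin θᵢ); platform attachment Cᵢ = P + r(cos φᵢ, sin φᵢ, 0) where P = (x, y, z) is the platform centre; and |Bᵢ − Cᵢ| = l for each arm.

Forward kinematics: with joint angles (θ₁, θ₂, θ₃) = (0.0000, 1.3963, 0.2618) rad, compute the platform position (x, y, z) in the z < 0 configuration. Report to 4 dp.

O1 = (0.2700·cos0.0°, 0.2700·sin0.0°, 0.0000) = (0.2700, 0.0000, 0.0000)
arm 2 at φ=120.0°: ρ2 = 0.1460;  O2 = (-0.0730, 0.1265, -0.1477)
φ3=240.0°: virtual centre (-0.1324, -0.2294, -0.0388), radius l
|O₂|²−|O₁|² = -0.0297;  |O₃|²−|O₁|² = -0.0012
plane₁₂: -0.6860x+0.2530y+-0.2954z = -0.0297
Cramer: x(z) = 0.0269-0.2994z;  y(z) = -0.0446+0.3560z
into |P−O₁|² = l²: 1.2164z² + 0.1138z + -0.0685 = 0;  Δ = 0.3464;  z = -0.2887 or 0.1951 → z<0 root = -0.2887
x = 0.1134, y = -0.1474

(0.1134, -0.1474, -0.2887)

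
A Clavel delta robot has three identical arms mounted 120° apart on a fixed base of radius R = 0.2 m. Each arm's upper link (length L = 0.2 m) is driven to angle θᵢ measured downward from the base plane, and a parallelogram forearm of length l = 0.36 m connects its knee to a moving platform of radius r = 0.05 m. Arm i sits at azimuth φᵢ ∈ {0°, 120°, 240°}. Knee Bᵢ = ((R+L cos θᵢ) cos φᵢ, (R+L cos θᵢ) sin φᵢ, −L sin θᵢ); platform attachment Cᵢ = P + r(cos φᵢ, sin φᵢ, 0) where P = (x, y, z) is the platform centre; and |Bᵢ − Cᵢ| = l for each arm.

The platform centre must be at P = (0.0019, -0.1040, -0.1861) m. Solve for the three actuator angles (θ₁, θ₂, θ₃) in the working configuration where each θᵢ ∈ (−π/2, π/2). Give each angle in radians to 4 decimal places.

θ₁ = 0.4365, θ₂ = 0.9597, θ₃ = -0.3497

φ1=0.0° → target in arm frame (0.0019, -0.1040)
  e−x'=0.1481;  (l²−L²−(e−x')²−y'²−z²)/2L = 0.0555
  √(A²+B²)=0.2378;  θ1 = -0.8986+1.3351 ≈ 0.4365
rotate P by −φ2: (-0.0910, 0.0504, -0.1861)
  A=0.2410, B=-0.1861, C=(l²−L²−A²−y'²−z²)/(2L)=-0.0141
  γ=atan2(-0.1861,0.2410)=-0.6575;  ψ=arccos(-0.0465)=1.6173;  θ2=γ+ψ≈0.9597
rotate P by −φ3: (0.0891, 0.0536, -0.1861)
  A=0.0609, B=-0.1861, C=(l²−L²−A²−y'²−z²)/(2L)=0.1210
  γ=atan2(-0.1861,0.0609)=-1.2546;  ψ=arccos(0.6177)=0.9049;  θ3=γ+ψ≈-0.3497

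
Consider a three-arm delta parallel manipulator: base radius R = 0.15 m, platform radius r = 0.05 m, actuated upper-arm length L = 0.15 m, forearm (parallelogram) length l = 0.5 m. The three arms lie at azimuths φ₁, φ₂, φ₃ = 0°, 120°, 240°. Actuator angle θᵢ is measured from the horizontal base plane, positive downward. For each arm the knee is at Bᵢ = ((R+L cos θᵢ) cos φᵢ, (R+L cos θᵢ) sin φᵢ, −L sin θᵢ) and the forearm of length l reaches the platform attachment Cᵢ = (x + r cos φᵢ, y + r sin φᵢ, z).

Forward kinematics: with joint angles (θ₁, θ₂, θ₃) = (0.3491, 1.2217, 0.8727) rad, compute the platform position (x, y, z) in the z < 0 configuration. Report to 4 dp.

arm 1 at φ=0.0°: e+L cos θ1 = 0.2410;  O1 = (0.2410, 0.0000, -0.0513)
arm 2 at φ=120.0°: e+L cos θ2 = 0.1513;  O2 = (-0.0757, 0.1310, -0.1410)
O3 = (0.1964·cos240.0°, 0.1964·sin240.0°, -0.1149) = (-0.0982, -0.1701, -0.1149)
subtract pairs → two planes through P
plane₁₂: -0.6332x+0.2621y+-0.1793z = -0.0179
Cramer: x(z) = 0.0215-0.2399z;  y(z) = -0.0166+0.1044z
quadratic in z: (1.0685)z²+(0.2045)z+(-0.1989)=0, √Δ=0.9444 → z ∈ {-0.5376, 0.3463}; z = -0.5376 (taking z<0)
x = 0.1504, y = -0.0727

(0.1504, -0.0727, -0.5376)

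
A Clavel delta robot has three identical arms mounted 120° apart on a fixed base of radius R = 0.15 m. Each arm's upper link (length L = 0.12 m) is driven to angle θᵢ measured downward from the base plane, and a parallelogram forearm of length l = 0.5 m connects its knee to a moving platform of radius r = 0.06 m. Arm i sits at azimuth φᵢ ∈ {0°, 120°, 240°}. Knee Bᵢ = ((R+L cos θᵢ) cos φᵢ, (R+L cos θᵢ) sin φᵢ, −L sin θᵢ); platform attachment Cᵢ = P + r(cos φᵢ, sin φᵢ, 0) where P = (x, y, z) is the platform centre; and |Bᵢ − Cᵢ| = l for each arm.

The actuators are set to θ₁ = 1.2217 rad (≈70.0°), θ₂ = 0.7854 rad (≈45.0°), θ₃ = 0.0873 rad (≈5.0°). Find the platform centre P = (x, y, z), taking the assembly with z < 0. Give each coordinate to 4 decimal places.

arm 1 at φ=0.0°: (R−r)+L cos θ1 = 0.1310;  O1 = (0.1310, 0.0000, -0.1128)
arm 2 at φ=120.0°: (R−r)+L cos θ2 = 0.1749;  O2 = (-0.0874, 0.1514, -0.0849)
φ3=240.0°: virtual centre (-0.1048, -0.1815, -0.0105), radius l
subtract pairs → two planes through P
plane₁₂: -0.4369x+0.3029y+0.0558z = 0.0079
Cramer: x(z) = -0.0237+0.2728z;  y(z) = -0.0081+0.2093z
quadratic in z: (1.1182)z²+(0.1377)z+(-0.2133)=0, √Δ=0.9864 → z ∈ {-0.5026, 0.3795}; z = -0.5026 (taking z<0)
x = -0.1608, y = -0.1133

(-0.1608, -0.1133, -0.5026)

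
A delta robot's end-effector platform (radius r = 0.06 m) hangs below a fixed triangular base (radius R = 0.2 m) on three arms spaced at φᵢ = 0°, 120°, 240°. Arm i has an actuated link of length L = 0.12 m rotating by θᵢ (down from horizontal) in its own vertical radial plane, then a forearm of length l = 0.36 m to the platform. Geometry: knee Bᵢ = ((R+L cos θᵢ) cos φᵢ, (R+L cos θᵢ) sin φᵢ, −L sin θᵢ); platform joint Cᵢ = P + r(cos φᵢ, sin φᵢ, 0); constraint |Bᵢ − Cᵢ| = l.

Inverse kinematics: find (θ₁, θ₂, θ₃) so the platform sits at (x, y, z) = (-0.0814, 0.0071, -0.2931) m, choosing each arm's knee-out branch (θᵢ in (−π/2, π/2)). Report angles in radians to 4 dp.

φ1=0.0° → target in arm frame (-0.0814, 0.0071)
  e−x'=0.2214;  (l²−L²−(e−x')²−y'²−z²)/2L = -0.0824
  √(A²+B²)=0.3673;  θ1 = -0.9239+1.7970 ≈ 0.8732
rotate P by −φ2: (0.0468, 0.0669, -0.2931)
  A=0.0932, B=-0.2931, C=(l²−L²−A²−y'²−z²)/(2L)=0.0672
  √(A²+B²)=0.3075;  θ2 = -1.2631+1.3504 ≈ 0.0874
arm 3 (φ=240.0°): x'=0.0346, y'=-0.0740
  A cos θ + B sin θ = C:  0.1054·cos θ + -0.2931·sin θ = 0.0529
  γ=atan2(-0.2931,0.1054)=-1.2254;  ψ=arccos(0.1698)=1.4002;  θ3=γ+ψ≈0.1748

θ₁ = 0.8732, θ₂ = 0.0874, θ₃ = 0.1748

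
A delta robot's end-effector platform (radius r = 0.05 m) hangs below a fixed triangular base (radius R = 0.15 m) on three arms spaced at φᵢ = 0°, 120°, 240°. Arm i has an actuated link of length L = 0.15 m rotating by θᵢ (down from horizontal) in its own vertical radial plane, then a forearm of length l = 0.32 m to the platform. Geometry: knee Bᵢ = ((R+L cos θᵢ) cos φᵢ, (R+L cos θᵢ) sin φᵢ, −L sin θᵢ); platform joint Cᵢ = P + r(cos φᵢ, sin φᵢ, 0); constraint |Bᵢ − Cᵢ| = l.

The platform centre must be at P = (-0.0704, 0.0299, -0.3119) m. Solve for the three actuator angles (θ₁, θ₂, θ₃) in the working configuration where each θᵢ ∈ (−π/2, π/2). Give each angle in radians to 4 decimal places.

φ1=0.0° → target in arm frame (-0.0704, 0.0299)
  e−x'=0.1704;  (l²−L²−(e−x')²−y'²−z²)/2L = -0.1577
  √(A²+B²)=0.3554;  θ1 = -1.0708+2.0305 ≈ 0.9598
rotate P by −φ2: (0.0611, 0.0460, -0.3119)
  e−x'=0.0389;  (l²−L²−(e−x')²−y'²−z²)/2L = -0.0700
  γ=atan2(-0.3119,0.0389)=-1.4467;  ψ=arccos(-0.2228)=1.7955;  θ2=γ+ψ≈0.3488
arm 3 (φ=240.0°): x'=0.0093, y'=-0.0759
  e−x'=0.0907;  (l²−L²−(e−x')²−y'²−z²)/2L = -0.1046
  γ=atan2(-0.3119,0.0907)=-1.2878;  ψ=arccos(-0.3219)=1.8986;  θ3=γ+ψ≈0.6107

θ₁ = 0.9598, θ₂ = 0.3488, θ₃ = 0.6107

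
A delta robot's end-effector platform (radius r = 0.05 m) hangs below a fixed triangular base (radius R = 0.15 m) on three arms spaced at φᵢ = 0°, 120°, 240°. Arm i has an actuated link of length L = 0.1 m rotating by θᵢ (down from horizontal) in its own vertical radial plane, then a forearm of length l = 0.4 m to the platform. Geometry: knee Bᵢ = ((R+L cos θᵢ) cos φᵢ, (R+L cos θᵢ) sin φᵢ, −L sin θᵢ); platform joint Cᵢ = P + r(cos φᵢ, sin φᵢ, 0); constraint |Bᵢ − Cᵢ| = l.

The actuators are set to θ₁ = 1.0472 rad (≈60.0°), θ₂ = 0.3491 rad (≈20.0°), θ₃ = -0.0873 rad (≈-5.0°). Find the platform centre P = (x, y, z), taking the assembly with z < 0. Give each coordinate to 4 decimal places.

φ1=0.0°: virtual centre (0.1500, 0.0000, -0.0866), radius l
φ2=120.0°: virtual centre (-0.0970, 0.1680, -0.0342), radius l
arm 3 at φ=240.0°: e+L cos θ3 = 0.1996;  S3 = (-0.0998, -0.1729, 0.0087)
subtract pairs → two planes through P
linear system: -0.4940x+0.3360y = 0.0088−0.1048z; -0.4996x+-0.3458y = 0.0099−0.1906z
Cramer: x(z) = -0.0188+0.2961z;  y(z) = -0.0015+0.1235z
into |P−S₁|² = l²: 1.1029z² + 0.0728z + -0.1240 = 0;  Δ = 0.5523;  z = -0.3699 or 0.3039 → z<0 root = -0.3699
x = -0.1284, y = -0.0472

(-0.1284, -0.0472, -0.3699)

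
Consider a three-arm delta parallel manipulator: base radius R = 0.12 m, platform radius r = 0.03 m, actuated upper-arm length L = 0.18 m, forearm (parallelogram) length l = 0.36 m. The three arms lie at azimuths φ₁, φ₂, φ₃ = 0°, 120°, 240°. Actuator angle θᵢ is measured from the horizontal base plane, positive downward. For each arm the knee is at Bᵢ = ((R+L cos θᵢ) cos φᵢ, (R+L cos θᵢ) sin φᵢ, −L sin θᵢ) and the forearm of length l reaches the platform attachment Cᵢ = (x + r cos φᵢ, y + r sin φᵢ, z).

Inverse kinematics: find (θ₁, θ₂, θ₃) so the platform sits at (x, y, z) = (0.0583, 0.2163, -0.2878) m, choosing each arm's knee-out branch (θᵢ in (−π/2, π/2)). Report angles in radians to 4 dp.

θ₁ = 0.4361, θ₂ = -0.0870, θ₃ = 1.3963

φ1=0.0° → target in arm frame (0.0583, 0.2163)
  e−x'=0.0317;  (l²−L²−(e−x')²−y'²−z²)/2L = -0.0928
  θ1 = atan2(B,A) + arccos(C/0.2895) = 0.4361
rotate P by −φ2: (0.1582, -0.1586, -0.2878)
  A=-0.0682, B=-0.2878, C=(l²−L²−A²−y'²−z²)/(2L)=-0.0429
  θ2 = atan2(B,A) + arccos(C/0.2958) = -0.0870
arm 3 (φ=240.0°): x'=-0.2165, y'=-0.0577
  A=0.3065, B=-0.2878, C=(l²−L²−A²−y'²−z²)/(2L)=-0.2302
  γ=atan2(-0.2878,0.3065)=-0.7540;  ψ=arccos(-0.5476)=2.1503;  θ3=γ+ψ≈1.3963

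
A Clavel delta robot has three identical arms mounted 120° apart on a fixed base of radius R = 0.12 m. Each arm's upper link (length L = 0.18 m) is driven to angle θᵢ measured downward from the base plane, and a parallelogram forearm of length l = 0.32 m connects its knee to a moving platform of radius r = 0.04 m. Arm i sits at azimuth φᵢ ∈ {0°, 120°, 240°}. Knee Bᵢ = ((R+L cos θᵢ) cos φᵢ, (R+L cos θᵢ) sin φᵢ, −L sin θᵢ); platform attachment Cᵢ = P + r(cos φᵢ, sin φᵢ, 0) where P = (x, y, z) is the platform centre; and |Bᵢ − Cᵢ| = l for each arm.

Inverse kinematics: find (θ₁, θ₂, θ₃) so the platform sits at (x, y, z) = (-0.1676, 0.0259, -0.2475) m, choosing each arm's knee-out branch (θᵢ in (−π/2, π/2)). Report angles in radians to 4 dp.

θ₁ = 1.2217, θ₂ = -0.0003, θ₃ = 0.2620

φ1=0.0° → target in arm frame (-0.1676, 0.0259)
  A=0.2476, B=-0.2475, C=(l²−L²−A²−y'²−z²)/(2L)=-0.1479
  γ=atan2(-0.2475,0.2476)=-0.7852;  ψ=arccos(-0.4224)=2.0069;  θ1=γ+ψ≈1.2217
arm 2 (φ=120.0°): x'=0.1062, y'=0.1322
  A cos θ + B sin θ = C:  -0.0262·cos θ + -0.2475·sin θ = -0.0262
  √(A²+B²)=0.2489;  θ2 = -1.6764+1.6761 ≈ -0.0003
φ3=240.0° → target in arm frame (0.0614, -0.1581)
  e−x'=0.0186;  (l²−L²−(e−x')²−y'²−z²)/2L = -0.0461
  γ=atan2(-0.2475,0.0186)=-1.4957;  ψ=arccos(-0.1858)=1.7576;  θ3=γ+ψ≈0.2620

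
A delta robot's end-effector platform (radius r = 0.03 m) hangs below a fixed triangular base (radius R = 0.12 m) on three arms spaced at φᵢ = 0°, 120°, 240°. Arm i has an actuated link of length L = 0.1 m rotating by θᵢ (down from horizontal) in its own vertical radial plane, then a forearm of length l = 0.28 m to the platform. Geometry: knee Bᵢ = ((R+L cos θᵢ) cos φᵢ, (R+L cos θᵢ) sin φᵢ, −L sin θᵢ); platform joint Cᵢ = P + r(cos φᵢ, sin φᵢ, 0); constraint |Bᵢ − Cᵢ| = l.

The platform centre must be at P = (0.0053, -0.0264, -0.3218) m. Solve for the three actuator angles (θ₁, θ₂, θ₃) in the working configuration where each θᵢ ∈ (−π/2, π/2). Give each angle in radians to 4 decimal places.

θ₁ = 0.9604, θ₂ = 1.1346, θ₃ = 0.8729

arm 1 (φ=0.0°): x'=0.0053, y'=-0.0264
  A cos θ + B sin θ = C:  0.0847·cos θ + -0.3218·sin θ = -0.2151
  θ1 = atan2(B,A) + arccos(C/0.3328) = 0.9604
rotate P by −φ2: (-0.0255, 0.0086, -0.3218)
  e−x'=0.1155;  (l²−L²−(e−x')²−y'²−z²)/2L = -0.2429
  γ=atan2(-0.3218,0.1155)=-1.2262;  ψ=arccos(-0.7103)=2.3608;  θ2=γ+ψ≈1.1346
rotate P by −φ3: (0.0202, 0.0178, -0.3218)
  A cos θ + B sin θ = C:  0.0698·cos θ + -0.3218·sin θ = -0.2017
  θ3 = atan2(B,A) + arccos(C/0.3293) = 0.8729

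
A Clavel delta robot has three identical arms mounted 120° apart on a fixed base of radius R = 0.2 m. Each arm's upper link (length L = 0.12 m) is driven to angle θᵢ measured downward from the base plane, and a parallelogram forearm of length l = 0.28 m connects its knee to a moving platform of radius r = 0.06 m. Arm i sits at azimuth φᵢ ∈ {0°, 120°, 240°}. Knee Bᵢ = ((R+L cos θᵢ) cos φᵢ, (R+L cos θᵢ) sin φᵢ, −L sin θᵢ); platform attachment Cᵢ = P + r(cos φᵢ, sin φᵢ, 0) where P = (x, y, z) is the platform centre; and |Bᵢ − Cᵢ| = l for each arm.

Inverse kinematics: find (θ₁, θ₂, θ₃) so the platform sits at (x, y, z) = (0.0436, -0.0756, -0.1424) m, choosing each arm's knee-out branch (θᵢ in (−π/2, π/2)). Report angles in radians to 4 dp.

θ₁ = -0.1744, θ₂ = 1.1346, θ₃ = -0.1756

arm 1 (φ=0.0°): x'=0.0436, y'=-0.0756
  e−x'=0.0964;  (l²−L²−(e−x')²−y'²−z²)/2L = 0.1196
  √(A²+B²)=0.1720;  θ1 = -0.9757+0.8013 ≈ -0.1744
arm 2 (φ=120.0°): x'=-0.0873, y'=0.0000
  e−x'=0.2273;  (l²−L²−(e−x')²−y'²−z²)/2L = -0.0330
  γ=atan2(-0.1424,0.2273)=-0.5597;  ψ=arccos(-0.1232)=1.6943;  θ2=γ+ψ≈1.1346
arm 3 (φ=240.0°): x'=0.0437, y'=0.0756
  A=0.0963, B=-0.1424, C=(l²−L²−A²−y'²−z²)/(2L)=0.1197
  √(A²+B²)=0.1719;  θ3 = -0.9760+0.8004 ≈ -0.1756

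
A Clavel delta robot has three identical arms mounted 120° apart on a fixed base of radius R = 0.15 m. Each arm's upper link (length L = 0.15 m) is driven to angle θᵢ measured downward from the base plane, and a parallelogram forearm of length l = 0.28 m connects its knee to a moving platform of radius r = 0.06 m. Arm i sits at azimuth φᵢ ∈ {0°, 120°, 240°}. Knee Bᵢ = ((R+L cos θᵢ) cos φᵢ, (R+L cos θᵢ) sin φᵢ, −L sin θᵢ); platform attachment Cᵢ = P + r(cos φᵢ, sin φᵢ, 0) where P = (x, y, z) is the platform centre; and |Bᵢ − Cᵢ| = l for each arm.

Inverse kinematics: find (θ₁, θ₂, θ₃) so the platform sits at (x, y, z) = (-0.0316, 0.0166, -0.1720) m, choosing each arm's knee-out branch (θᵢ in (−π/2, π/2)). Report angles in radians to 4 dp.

arm 1 (φ=0.0°): x'=-0.0316, y'=0.0166
  e−x'=0.1216;  (l²−L²−(e−x')²−y'²−z²)/2L = 0.0375
  θ1 = atan2(B,A) + arccos(C/0.2106) = 0.4364
arm 2 (φ=120.0°): x'=0.0302, y'=0.0191
  A=0.0598, B=-0.1720, C=(l²−L²−A²−y'²−z²)/(2L)=0.0746
  γ=atan2(-0.1720,0.0598)=-1.2361;  ψ=arccos(0.4095)=1.1489;  θ2=γ+ψ≈-0.0872
rotate P by −φ3: (0.0014, -0.0357, -0.1720)
  e−x'=0.0886;  (l²−L²−(e−x')²−y'²−z²)/2L = 0.0573
  √(A²+B²)=0.1935;  θ3 = -1.0952+1.2700 ≈ 0.1747

θ₁ = 0.4364, θ₂ = -0.0872, θ₃ = 0.1747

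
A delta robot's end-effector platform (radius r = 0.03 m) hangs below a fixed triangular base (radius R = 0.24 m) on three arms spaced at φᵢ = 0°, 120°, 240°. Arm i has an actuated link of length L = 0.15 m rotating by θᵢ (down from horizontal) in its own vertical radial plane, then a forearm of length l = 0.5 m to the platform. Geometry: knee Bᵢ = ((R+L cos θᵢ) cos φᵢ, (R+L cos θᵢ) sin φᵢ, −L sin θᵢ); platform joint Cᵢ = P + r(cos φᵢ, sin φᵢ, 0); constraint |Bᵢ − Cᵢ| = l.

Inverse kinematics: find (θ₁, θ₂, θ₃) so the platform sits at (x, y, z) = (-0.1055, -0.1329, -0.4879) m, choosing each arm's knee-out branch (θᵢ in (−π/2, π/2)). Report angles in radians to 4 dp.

arm 1 (φ=0.0°): x'=-0.1055, y'=-0.1329
  e−x'=0.3155;  (l²−L²−(e−x')²−y'²−z²)/2L = -0.4258
  √(A²+B²)=0.5810;  θ1 = -0.9968+2.3934 ≈ 1.3966
rotate P by −φ2: (-0.0623, 0.1578, -0.4879)
  e−x'=0.2723;  (l²−L²−(e−x')²−y'²−z²)/2L = -0.3654
  √(A²+B²)=0.5588;  θ2 = -1.0617+2.2836 ≈ 1.2219
rotate P by −φ3: (0.1678, -0.0249, -0.4879)
  A cos θ + B sin θ = C:  0.0422·cos θ + -0.4879·sin θ = -0.0431
  √(A²+B²)=0.4897;  θ3 = -1.4846+1.6590 ≈ 0.1744

θ₁ = 1.3966, θ₂ = 1.2219, θ₃ = 0.1744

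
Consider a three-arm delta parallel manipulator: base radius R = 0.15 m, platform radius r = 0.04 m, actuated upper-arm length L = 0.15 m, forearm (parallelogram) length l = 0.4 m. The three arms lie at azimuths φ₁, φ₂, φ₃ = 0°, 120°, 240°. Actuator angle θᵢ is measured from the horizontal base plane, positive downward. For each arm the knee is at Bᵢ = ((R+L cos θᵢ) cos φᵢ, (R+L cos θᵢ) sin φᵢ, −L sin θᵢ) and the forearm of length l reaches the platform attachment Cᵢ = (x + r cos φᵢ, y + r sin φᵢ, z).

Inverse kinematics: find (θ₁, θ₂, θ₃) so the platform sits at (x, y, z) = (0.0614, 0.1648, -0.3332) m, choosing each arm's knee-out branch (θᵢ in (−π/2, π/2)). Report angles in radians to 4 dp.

φ1=0.0° → target in arm frame (0.0614, 0.1648)
  A cos θ + B sin θ = C:  0.0486·cos θ + -0.3332·sin θ = -0.0101
  γ=atan2(-0.3332,0.0486)=-1.4260;  ψ=arccos(-0.0301)=1.6009;  θ1=γ+ψ≈0.1750
arm 2 (φ=120.0°): x'=0.1120, y'=-0.1356
  e−x'=-0.0020;  (l²−L²−(e−x')²−y'²−z²)/2L = 0.0270
  √(A²+B²)=0.3332;  θ2 = -1.5769+1.4897 ≈ -0.0871
φ3=240.0° → target in arm frame (-0.1734, -0.0292)
  A=0.2834, B=-0.3332, C=(l²−L²−A²−y'²−z²)/(2L)=-0.1823
  θ3 = atan2(B,A) + arccos(C/0.4374) = 1.1348

θ₁ = 0.1750, θ₂ = -0.0871, θ₃ = 1.1348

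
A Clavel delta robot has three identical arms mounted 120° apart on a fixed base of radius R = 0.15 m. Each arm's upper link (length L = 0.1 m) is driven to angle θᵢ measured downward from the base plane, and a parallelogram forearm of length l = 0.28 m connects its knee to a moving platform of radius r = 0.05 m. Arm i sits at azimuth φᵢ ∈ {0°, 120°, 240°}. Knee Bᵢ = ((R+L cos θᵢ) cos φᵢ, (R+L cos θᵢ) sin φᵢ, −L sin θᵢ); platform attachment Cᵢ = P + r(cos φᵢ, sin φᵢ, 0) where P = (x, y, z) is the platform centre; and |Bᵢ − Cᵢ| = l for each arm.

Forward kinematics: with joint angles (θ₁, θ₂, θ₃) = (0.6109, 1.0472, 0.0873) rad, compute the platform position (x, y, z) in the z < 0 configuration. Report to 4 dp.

(0.0000, -0.0817, -0.2539)

O1 = (0.1819·cos0.0°, 0.1819·sin0.0°, -0.0574) = (0.1819, 0.0000, -0.0574)
O2 = (0.1500·cos120.0°, 0.1500·sin120.0°, -0.0866) = (-0.0750, 0.1299, -0.0866)
O3 = (0.1996·cos240.0°, 0.1996·sin240.0°, -0.0087) = (-0.0998, -0.1729, -0.0087)
subtract pairs → two planes through P
linear system: -0.5138x+0.2598y = -0.0064−-0.0585z; -0.5634x+-0.3458y = 0.0035−0.0973z
Cramer: x(z) = 0.0040+0.0156z;  y(z) = -0.0167+0.2560z
quadratic in z: (1.0658)z²+(0.1006)z+(-0.0432)=0, √Δ=0.4406 → z ∈ {-0.2539, 0.1595}; z = -0.2539 (taking z<0)
x = 0.0000, y = -0.0817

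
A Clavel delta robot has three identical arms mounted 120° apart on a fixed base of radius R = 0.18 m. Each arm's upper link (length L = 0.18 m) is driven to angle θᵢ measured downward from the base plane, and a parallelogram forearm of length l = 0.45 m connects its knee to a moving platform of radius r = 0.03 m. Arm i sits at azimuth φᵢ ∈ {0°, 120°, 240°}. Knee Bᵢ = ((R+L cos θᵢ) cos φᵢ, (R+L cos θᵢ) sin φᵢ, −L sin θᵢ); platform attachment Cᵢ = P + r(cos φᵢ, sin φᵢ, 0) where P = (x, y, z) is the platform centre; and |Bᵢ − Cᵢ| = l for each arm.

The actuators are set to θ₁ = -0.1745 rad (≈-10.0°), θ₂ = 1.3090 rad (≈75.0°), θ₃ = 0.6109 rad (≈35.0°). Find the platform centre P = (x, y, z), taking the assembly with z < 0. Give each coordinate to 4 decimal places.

(0.1803, -0.1189, -0.3771)

φ1=0.0°: virtual centre (0.3273, 0.0000, 0.0313), radius l
φ2=120.0°: virtual centre (-0.0983, 0.1702, -0.1739), radius l
O3 = (0.2974·cos240.0°, 0.2974·sin240.0°, -0.1032) = (-0.1487, -0.2576, -0.1032)
|O₂|²−|O₁|² = -0.0392;  |O₃|²−|O₁|² = -0.0089
plane₁₂: -0.8511x+0.3405y+-0.4102z = -0.0392
Cramer: x(z) = 0.0305-0.3972z;  y(z) = -0.0390+0.2119z
into |P−O₁|² = l²: 1.2027z² + 0.1568z + -0.1119 = 0;  Δ = 0.5630;  z = -0.3771 or 0.2468 → z<0 root = -0.3771
x = 0.1803, y = -0.1189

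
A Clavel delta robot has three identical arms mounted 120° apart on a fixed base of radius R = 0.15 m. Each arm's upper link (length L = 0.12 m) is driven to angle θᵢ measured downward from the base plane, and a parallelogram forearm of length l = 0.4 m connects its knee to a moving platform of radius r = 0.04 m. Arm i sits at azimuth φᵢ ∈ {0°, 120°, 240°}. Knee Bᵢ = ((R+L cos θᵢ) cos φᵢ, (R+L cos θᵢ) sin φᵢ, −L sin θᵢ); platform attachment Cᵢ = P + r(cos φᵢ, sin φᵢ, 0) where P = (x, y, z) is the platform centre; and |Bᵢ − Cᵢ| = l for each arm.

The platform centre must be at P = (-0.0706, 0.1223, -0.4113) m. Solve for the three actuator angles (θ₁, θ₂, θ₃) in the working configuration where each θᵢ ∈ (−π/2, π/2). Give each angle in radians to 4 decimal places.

φ1=0.0° → target in arm frame (-0.0706, 0.1223)
  e−x'=0.1806;  (l²−L²−(e−x')²−y'²−z²)/2L = -0.2964
  γ=atan2(-0.4113,0.1806)=-1.1570;  ψ=arccos(-0.6599)=2.2915;  θ1=γ+ψ≈1.1344
rotate P by −φ2: (0.1412, 0.0000, -0.4113)
  A cos θ + B sin θ = C:  -0.0312·cos θ + -0.4113·sin θ = -0.1023
  √(A²+B²)=0.4125;  θ2 = -1.6465+1.8213 ≈ 0.1748
φ3=240.0° → target in arm frame (-0.0706, -0.1223)
  A cos θ + B sin θ = C:  0.1806·cos θ + -0.4113·sin θ = -0.2964
  √(A²+B²)=0.4492;  θ3 = -1.1570+2.2915 ≈ 1.1345

θ₁ = 1.1344, θ₂ = 0.1748, θ₃ = 1.1345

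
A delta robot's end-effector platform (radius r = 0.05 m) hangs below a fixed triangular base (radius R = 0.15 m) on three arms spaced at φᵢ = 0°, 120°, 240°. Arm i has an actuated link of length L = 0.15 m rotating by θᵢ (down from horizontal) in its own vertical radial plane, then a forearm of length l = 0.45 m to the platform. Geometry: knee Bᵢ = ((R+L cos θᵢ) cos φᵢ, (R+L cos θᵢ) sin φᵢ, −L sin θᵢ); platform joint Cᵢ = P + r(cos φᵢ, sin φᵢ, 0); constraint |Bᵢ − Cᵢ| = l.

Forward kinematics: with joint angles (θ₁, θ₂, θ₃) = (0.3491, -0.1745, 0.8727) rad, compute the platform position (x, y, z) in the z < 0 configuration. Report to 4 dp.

(0.0077, 0.1608, -0.4009)

φ1=0.0°: virtual centre (0.2410, 0.0000, -0.0513), radius l
arm 2 at φ=120.0°: (R−r)+L cos θ2 = 0.2477;  O2 = (-0.1239, 0.2145, 0.0260)
arm 3 at φ=240.0°: (R−r)+L cos θ3 = 0.1964;  O3 = (-0.0982, -0.1701, -0.1149)
subtract pairs → two planes through P
plane₁₂: -0.7296x+0.4291y+0.1547z = 0.0014
Cramer: x(z) = 0.0062-0.0036z;  y(z) = 0.0138-0.3667z
sphere 1 gives Az²+Bz+C=0 with A=1.1345, B=0.0942, C=-0.1446;  B²−4AC=0.6650;  roots -0.4009, 0.3179;  negative root z = -0.4009
x = 0.0077, y = 0.1608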